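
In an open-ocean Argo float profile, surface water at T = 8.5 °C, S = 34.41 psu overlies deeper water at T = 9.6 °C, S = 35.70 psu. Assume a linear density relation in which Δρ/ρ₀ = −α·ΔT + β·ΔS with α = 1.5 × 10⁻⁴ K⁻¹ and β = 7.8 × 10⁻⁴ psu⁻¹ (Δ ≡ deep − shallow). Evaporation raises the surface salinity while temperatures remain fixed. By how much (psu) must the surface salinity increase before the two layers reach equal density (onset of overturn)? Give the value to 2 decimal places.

Neutral buoyancy requires −α(T_deep − T_surf) + β(S_deep − S_surf′) = 0.
S_surf′ = S_deep − (α/β)·ΔT = 35.70 − (1.5 × 10⁻⁴/7.8 × 10⁻⁴)·(+1.1) = 35.4885 psu.
Increase required: 35.4885 − 34.41 = 1.0785 psu.

1.08 psu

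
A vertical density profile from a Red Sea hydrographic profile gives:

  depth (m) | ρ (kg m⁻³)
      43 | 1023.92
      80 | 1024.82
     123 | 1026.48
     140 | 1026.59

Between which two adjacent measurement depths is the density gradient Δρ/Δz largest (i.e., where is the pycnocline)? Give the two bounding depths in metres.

80–123 m

Compute the density gradient over each adjacent pair:
  43–80 m: Δρ/Δz = 0.90/37 = 0.024 kg m⁻⁴
  80–123 m: Δρ/Δz = 1.66/43 = 0.039 kg m⁻⁴
  123–140 m: Δρ/Δz = 0.11/17 = 6.5 × 10⁻³ kg m⁻⁴
The largest gradient is in the 80–123 m interval — the pycnocline.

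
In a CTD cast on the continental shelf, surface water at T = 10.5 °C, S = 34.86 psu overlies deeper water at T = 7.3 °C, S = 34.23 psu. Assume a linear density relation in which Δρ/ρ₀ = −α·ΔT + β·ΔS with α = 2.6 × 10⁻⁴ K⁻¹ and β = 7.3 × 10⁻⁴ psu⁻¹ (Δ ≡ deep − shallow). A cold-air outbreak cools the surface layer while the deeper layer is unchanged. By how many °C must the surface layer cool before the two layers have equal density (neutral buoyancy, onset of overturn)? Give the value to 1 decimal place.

Neutral buoyancy requires Δρ = 0, i.e. −α(T_deep − T_surf′) + β(S_deep − S_surf) = 0.
T_surf′ = T_deep − (β/α)·ΔS = 7.3 − (7.3 × 10⁻⁴/2.6 × 10⁻⁴)·(-0.63) = 9.069 °C.
Cooling required: 10.5 − (9.069) = 1.431 °C.

1.4 °C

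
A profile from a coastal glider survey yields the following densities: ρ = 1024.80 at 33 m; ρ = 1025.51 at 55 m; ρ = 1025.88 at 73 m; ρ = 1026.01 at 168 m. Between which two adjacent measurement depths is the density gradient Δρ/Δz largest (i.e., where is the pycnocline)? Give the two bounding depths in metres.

Compute the density gradient over each adjacent pair:
  33–55 m: Δρ/Δz = 0.71/22 = 0.032 kg m⁻⁴
  55–73 m: Δρ/Δz = 0.37/18 = 0.021 kg m⁻⁴
  73–168 m: Δρ/Δz = 0.13/95 = 1.4 × 10⁻³ kg m⁻⁴
The largest gradient is in the 33–55 m interval — the pycnocline.

33–55 m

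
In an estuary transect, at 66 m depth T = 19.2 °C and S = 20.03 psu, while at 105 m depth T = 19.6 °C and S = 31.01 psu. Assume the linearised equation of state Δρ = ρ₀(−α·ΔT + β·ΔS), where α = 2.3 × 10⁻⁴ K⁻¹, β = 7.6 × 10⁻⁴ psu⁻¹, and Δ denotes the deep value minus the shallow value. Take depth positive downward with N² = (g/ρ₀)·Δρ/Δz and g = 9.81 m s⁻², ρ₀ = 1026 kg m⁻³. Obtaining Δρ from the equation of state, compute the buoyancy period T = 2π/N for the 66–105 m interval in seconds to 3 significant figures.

138 s

ΔT = +0.4 K, ΔS = +10.98 psu (deep − shallow).
Δρ/ρ₀ = −αΔT + βΔS = -9.20 × 10⁻⁵ + 8.3448 × 10⁻³ = 8.2528 × 10⁻³, so Δρ ≈ 8.467 kg m⁻³.
N² = (g/ρ₀)·Δρ/Δz = g·(Δρ/ρ₀)/Δz = 9.81 × 8.2528 × 10⁻³ / 39 = 2.0759 × 10⁻³ s⁻².
N = √(2.0759 × 10⁻³) = 0.045562 rad s⁻¹ → T = 2π/N = 137.90 s ≈ 138 s.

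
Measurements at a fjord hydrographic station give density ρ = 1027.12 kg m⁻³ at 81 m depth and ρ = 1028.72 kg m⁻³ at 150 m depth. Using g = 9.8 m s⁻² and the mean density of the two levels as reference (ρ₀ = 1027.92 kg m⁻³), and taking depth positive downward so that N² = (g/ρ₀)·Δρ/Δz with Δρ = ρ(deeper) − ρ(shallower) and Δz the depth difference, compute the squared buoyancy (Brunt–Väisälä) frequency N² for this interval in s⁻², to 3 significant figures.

Δρ = 1028.72 − 1027.12 = 1.60 kg m⁻³ over Δz = 150 − 81 = 69 m.
N² = (9.8/1027.92) × (1.60/69) = 2.2107 × 10⁻⁴ s⁻² ≈ 2.21 × 10⁻⁴ s⁻².
Since Δρ > 0 the layer is stably stratified.

2.21 × 10⁻⁴ s⁻²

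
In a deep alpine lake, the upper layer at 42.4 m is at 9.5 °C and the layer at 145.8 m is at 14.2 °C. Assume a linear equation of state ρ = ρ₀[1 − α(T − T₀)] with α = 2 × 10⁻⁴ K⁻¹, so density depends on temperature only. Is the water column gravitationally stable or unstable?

unstable

ΔT = 14.2 − 9.5 = +4.7 K, so Δρ/ρ₀ = −αΔT = -9.40 × 10⁻⁴.
Δρ/ρ₀ < 0, so Δρ < 0: deeper water is lighter → statically unstable; the column would overturn.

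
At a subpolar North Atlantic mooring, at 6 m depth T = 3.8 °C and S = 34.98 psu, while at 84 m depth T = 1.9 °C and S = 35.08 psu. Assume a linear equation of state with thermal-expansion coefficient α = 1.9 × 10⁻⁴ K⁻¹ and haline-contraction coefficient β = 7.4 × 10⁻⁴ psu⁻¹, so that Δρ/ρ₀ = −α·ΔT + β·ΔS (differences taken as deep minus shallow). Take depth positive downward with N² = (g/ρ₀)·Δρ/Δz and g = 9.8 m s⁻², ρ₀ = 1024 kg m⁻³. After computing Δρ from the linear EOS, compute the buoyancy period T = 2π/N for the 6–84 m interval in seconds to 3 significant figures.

ΔT = -1.9 K, ΔS = +0.10 psu (deep − shallow).
Δρ/ρ₀ = −αΔT + βΔS = 3.61 × 10⁻⁴ + 7.40 × 10⁻⁵ = 4.35 × 10⁻⁴, so Δρ ≈ 0.4454 kg m⁻³.
N² = (g/ρ₀)·Δρ/Δz = g·(Δρ/ρ₀)/Δz = 9.8 × 4.35 × 10⁻⁴ / 78 = 5.4654 × 10⁻⁵ s⁻².
N = √(5.4654 × 10⁻⁵) = 7.3928 × 10⁻³ rad s⁻¹ → T = 2π/N = 849.91 s ≈ 850 s.

850 s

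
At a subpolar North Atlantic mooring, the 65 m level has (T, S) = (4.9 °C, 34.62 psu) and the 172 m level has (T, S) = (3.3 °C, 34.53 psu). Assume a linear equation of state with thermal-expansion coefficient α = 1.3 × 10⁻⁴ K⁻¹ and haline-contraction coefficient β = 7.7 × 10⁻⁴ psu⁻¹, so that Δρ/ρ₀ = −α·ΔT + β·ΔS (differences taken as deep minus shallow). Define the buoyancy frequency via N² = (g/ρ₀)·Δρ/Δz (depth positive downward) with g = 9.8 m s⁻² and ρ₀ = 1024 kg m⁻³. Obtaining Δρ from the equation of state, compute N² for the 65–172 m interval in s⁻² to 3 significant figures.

1.27 × 10⁻⁵ s⁻²

ΔT = -1.6 K, ΔS = -0.09 psu (deep − shallow).
Δρ/ρ₀ = −αΔT + βΔS = 2.08 × 10⁻⁴ − 6.93 × 10⁻⁵ = 1.387 × 10⁻⁴, so Δρ ≈ 0.1420 kg m⁻³.
N² = (g/ρ₀)·Δρ/Δz = g·(Δρ/ρ₀)/Δz = 9.8 × 1.387 × 10⁻⁴ / 107 = 1.2703 × 10⁻⁵ s⁻² ≈ 1.27 × 10⁻⁵ s⁻².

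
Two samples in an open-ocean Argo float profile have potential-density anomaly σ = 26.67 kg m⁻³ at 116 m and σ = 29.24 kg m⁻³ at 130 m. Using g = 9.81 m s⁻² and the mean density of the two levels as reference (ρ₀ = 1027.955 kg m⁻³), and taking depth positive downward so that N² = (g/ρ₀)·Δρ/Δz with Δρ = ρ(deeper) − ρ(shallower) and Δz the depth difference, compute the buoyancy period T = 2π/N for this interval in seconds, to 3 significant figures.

Δρ = 1029.24 − 1026.67 = 2.57 kg m⁻³ over Δz = 130 − 116 = 14 m.
N² = (9.81/1027.955) × (2.57/14) = 1.7519 × 10⁻³ s⁻².
N = √(1.7519 × 10⁻³) = 0.041856 rad s⁻¹, so T = 2π/N = 150.11 s ≈ 150 s.
Since Δρ > 0 the layer is stably stratified.

150 s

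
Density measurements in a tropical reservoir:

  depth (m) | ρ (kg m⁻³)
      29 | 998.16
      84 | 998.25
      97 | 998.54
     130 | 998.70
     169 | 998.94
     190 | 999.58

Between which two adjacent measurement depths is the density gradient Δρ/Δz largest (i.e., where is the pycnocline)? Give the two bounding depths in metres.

Compute the density gradient over each adjacent pair:
  29–84 m: Δρ/Δz = 0.09/55 = 1.6 × 10⁻³ kg m⁻⁴
  84–97 m: Δρ/Δz = 0.29/13 = 0.022 kg m⁻⁴
  97–130 m: Δρ/Δz = 0.16/33 = 4.8 × 10⁻³ kg m⁻⁴
  130–169 m: Δρ/Δz = 0.24/39 = 6.2 × 10⁻³ kg m⁻⁴
  169–190 m: Δρ/Δz = 0.64/21 = 0.030 kg m⁻⁴
The largest gradient is in the 169–190 m interval — the pycnocline.

169–190 m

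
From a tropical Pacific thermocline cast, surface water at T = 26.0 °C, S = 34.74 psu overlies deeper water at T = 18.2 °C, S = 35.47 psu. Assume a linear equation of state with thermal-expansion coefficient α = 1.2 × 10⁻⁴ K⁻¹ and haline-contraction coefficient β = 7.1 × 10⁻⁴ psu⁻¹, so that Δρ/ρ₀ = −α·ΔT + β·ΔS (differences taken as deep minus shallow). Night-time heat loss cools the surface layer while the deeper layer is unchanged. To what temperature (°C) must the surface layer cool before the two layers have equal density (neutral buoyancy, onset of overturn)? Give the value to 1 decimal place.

13.9 °C

Neutral buoyancy requires Δρ = 0, i.e. −α(T_deep − T_surf′) + β(S_deep − S_surf) = 0.
T_surf′ = T_deep − (β/α)·ΔS = 18.2 − (7.1 × 10⁻⁴/1.2 × 10⁻⁴)·(+0.73) = 13.881 °C.
Cooling required: 26.0 − (13.881) = 12.119 °C.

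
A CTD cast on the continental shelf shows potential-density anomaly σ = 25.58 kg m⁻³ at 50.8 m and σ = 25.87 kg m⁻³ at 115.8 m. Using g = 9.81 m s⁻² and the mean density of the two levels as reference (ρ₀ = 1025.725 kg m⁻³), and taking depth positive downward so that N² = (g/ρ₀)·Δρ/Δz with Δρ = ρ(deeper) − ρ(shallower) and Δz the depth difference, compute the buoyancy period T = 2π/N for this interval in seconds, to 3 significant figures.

962 s

Δρ = 1025.87 − 1025.58 = 0.29 kg m⁻³ over Δz = 115.8 − 50.8 = 65 m.
N² = (9.81/1025.725) × (0.29/65) = 4.2670 × 10⁻⁵ s⁻².
N = √(4.2670 × 10⁻⁵) = 6.5322 × 10⁻³ rad s⁻¹, so T = 2π/N = 961.88 s ≈ 962 s.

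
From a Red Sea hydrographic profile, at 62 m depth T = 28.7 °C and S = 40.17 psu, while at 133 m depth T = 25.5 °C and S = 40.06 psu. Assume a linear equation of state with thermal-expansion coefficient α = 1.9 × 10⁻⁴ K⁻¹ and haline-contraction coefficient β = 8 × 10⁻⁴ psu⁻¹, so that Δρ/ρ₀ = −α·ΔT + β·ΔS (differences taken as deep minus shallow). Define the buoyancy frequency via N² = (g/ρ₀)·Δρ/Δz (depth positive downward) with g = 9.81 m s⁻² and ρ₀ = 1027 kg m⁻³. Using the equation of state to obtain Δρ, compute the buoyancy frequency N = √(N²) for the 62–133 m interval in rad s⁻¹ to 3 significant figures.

8.48 × 10⁻³ rad s⁻¹

ΔT = -3.2 K, ΔS = -0.11 psu (deep − shallow).
Δρ/ρ₀ = −αΔT + βΔS = 6.08 × 10⁻⁴ − 8.80 × 10⁻⁵ = 5.20 × 10⁻⁴, so Δρ ≈ 0.5340 kg m⁻³.
N² = (g/ρ₀)·Δρ/Δz = g·(Δρ/ρ₀)/Δz = 9.81 × 5.20 × 10⁻⁴ / 71 = 7.1848 × 10⁻⁵ s⁻².
N = √(7.1848 × 10⁻⁵) = 8.4763 × 10⁻³ rad s⁻¹ ≈ 8.48 × 10⁻³ rad s⁻¹.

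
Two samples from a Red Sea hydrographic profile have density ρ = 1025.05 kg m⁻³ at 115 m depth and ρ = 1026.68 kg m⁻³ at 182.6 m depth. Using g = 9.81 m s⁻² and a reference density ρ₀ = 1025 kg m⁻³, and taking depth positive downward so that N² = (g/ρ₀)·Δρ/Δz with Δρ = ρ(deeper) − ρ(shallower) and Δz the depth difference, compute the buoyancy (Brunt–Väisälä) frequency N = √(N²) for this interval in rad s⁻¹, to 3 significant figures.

Δρ = 1026.68 − 1025.05 = 1.63 kg m⁻³ over Δz = 182.6 − 115 = 67.6 m.
N² = (9.81/1025) × (1.63/67.6) = 2.3077 × 10⁻⁴ s⁻².
N = √(2.3077 × 10⁻⁴) = 0.015191 rad s⁻¹ ≈ 0.0152 rad s⁻¹.

0.0152 rad s⁻¹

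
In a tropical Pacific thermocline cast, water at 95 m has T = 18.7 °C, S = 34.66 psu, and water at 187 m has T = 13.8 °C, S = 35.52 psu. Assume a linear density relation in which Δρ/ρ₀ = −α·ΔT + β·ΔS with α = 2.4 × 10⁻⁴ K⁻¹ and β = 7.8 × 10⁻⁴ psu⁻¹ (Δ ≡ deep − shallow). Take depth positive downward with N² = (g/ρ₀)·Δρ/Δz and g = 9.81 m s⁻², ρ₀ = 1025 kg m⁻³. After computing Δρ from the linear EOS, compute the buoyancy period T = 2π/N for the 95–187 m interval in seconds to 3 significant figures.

ΔT = -4.9 K, ΔS = +0.86 psu (deep − shallow).
Δρ/ρ₀ = −αΔT + βΔS = 1.176 × 10⁻³ + 6.708 × 10⁻⁴ = 1.8468 × 10⁻³, so Δρ ≈ 1.893 kg m⁻³.
N² = (g/ρ₀)·Δρ/Δz = g·(Δρ/ρ₀)/Δz = 9.81 × 1.8468 × 10⁻³ / 92 = 1.9693 × 10⁻⁴ s⁻².
N = √(1.9693 × 10⁻⁴) = 0.014033 rad s⁻¹ → T = 2π/N = 447.74 s ≈ 448 s.

448 s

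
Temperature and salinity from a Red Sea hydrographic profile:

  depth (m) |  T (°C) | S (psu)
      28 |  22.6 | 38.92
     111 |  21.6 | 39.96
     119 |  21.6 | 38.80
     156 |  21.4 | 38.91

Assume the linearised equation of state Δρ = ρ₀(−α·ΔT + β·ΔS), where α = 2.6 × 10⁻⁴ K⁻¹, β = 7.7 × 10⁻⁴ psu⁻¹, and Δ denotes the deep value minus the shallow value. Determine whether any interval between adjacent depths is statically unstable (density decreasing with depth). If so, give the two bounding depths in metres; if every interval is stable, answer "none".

111–119 m

Evaluate Δρ/ρ₀ = −αΔT + βΔS across each adjacent pair:
  28–111 m: −αΔT+βΔS = −(2.6 × 10⁻⁴)(-1.0)+(7.7 × 10⁻⁴)(+1.04) = 1.1 × 10⁻³ → stable
  111–119 m: −αΔT+βΔS = −(2.6 × 10⁻⁴)(+0.0)+(7.7 × 10⁻⁴)(-1.16) = -8.9 × 10⁻⁴ → UNSTABLE
  119–156 m: −αΔT+βΔS = −(2.6 × 10⁻⁴)(-0.2)+(7.7 × 10⁻⁴)(+0.11) = 1.4 × 10⁻⁴ → stable
The 111–119 m interval has Δρ < 0: lighter water underlies denser water.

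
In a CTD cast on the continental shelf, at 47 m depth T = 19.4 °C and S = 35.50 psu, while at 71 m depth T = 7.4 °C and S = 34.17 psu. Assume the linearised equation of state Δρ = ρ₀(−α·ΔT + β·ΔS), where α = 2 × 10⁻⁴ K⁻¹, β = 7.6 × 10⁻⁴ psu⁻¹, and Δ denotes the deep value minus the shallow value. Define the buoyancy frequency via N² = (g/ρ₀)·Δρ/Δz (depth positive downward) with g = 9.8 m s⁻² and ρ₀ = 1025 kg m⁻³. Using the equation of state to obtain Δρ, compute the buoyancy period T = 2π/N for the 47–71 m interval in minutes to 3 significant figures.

ΔT = -12.0 K, ΔS = -1.33 psu (deep − shallow).
Δρ/ρ₀ = −αΔT + βΔS = 2.40 × 10⁻³ − 1.0108 × 10⁻³ = 1.3892 × 10⁻³, so Δρ ≈ 1.424 kg m⁻³.
N² = (g/ρ₀)·Δρ/Δz = g·(Δρ/ρ₀)/Δz = 9.8 × 1.3892 × 10⁻³ / 24 = 5.6726 × 10⁻⁴ s⁻².
N = √(5.6726 × 10⁻⁴) = 0.023817 rad s⁻¹ → T = 2π/N = 263.81 s = 4.3968 min ≈ 4.40 min.

4.40 min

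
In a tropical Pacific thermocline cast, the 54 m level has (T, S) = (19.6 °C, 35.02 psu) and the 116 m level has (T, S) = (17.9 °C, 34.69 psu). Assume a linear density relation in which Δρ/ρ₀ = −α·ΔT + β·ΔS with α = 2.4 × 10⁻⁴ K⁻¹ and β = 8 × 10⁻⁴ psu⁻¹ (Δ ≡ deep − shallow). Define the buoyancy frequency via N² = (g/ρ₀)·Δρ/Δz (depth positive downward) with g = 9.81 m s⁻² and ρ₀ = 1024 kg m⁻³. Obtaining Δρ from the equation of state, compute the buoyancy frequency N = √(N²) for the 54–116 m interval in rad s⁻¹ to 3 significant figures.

4.77 × 10⁻³ rad s⁻¹

ΔT = -1.7 K, ΔS = -0.33 psu (deep − shallow).
Δρ/ρ₀ = −αΔT + βΔS = 4.08 × 10⁻⁴ − 2.64 × 10⁻⁴ = 1.44 × 10⁻⁴, so Δρ ≈ 0.1475 kg m⁻³.
N² = (g/ρ₀)·Δρ/Δz = g·(Δρ/ρ₀)/Δz = 9.81 × 1.44 × 10⁻⁴ / 62 = 2.2785 × 10⁻⁵ s⁻².
N = √(2.2785 × 10⁻⁵) = 4.7734 × 10⁻³ rad s⁻¹ ≈ 4.77 × 10⁻³ rad s⁻¹.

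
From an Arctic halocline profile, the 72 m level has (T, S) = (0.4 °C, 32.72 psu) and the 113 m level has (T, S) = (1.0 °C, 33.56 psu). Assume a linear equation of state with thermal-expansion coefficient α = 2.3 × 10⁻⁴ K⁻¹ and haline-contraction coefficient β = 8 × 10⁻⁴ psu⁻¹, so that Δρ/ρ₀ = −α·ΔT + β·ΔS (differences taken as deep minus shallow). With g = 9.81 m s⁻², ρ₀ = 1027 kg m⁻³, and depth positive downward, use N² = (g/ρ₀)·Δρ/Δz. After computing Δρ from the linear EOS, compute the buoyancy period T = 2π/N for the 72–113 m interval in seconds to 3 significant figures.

ΔT = +0.6 K, ΔS = +0.84 psu (deep − shallow).
Δρ/ρ₀ = −αΔT + βΔS = -1.38 × 10⁻⁴ + 6.72 × 10⁻⁴ = 5.34 × 10⁻⁴, so Δρ ≈ 0.5484 kg m⁻³.
N² = (g/ρ₀)·Δρ/Δz = g·(Δρ/ρ₀)/Δz = 9.81 × 5.34 × 10⁻⁴ / 41 = 1.2777 × 10⁻⁴ s⁻².
N = √(1.2777 × 10⁻⁴) = 0.011304 rad s⁻¹ → T = 2π/N = 555.84 s ≈ 556 s.

556 s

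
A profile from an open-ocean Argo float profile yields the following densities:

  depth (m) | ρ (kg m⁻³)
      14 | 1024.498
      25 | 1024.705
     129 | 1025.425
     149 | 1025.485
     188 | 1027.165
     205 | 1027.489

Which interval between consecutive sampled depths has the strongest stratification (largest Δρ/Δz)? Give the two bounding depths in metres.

Compute the density gradient over each adjacent pair:
  14–25 m: Δρ/Δz = 0.207/11 = 0.019 kg m⁻⁴
  25–129 m: Δρ/Δz = 0.720/104 = 6.9 × 10⁻³ kg m⁻⁴
  129–149 m: Δρ/Δz = 0.060/20 = 3.0 × 10⁻³ kg m⁻⁴
  149–188 m: Δρ/Δz = 1.680/39 = 0.043 kg m⁻⁴
  188–205 m: Δρ/Δz = 0.324/17 = 0.019 kg m⁻⁴
The largest gradient is in the 149–188 m interval — the pycnocline.

149–188 m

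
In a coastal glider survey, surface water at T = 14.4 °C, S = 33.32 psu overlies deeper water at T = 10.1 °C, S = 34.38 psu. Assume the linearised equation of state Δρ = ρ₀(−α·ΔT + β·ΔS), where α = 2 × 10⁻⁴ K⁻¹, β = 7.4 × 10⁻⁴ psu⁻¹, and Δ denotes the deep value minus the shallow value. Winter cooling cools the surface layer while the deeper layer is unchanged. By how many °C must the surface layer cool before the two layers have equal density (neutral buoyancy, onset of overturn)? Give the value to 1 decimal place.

8.2 °C

Neutral buoyancy requires Δρ = 0, i.e. −α(T_deep − T_surf′) + β(S_deep − S_surf) = 0.
T_surf′ = T_deep − (β/α)·ΔS = 10.1 − (7.4 × 10⁻⁴/2 × 10⁻⁴)·(+1.06) = 6.178 °C.
Cooling required: 14.4 − (6.178) = 8.222 °C.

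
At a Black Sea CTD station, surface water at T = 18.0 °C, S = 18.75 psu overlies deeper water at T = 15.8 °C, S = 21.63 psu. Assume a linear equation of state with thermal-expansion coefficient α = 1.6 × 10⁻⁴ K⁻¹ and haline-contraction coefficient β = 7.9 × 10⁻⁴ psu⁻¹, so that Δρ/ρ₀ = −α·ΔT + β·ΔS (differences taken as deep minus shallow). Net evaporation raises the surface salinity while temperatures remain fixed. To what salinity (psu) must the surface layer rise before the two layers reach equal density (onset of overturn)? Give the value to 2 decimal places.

22.08 psu

Neutral buoyancy requires −α(T_deep − T_surf) + β(S_deep − S_surf′) = 0.
S_surf′ = S_deep − (α/β)·ΔT = 21.63 − (1.6 × 10⁻⁴/7.9 × 10⁻⁴)·(-2.2) = 22.0756 psu.
Increase required: 22.0756 − 18.75 = 3.3256 psu.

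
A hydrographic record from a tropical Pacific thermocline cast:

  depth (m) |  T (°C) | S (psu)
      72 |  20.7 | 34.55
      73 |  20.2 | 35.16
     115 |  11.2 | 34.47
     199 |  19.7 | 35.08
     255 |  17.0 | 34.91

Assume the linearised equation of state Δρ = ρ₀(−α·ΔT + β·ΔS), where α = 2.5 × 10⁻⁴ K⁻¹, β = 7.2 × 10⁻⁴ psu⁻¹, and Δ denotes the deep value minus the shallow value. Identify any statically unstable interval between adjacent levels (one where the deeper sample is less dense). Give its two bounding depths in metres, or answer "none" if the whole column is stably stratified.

Evaluate Δρ/ρ₀ = −αΔT + βΔS across each adjacent pair:
  72–73 m: −αΔT+βΔS = −(2.5 × 10⁻⁴)(-0.5)+(7.2 × 10⁻⁴)(+0.61) = 5.6 × 10⁻⁴ → stable
  73–115 m: −αΔT+βΔS = −(2.5 × 10⁻⁴)(-9.0)+(7.2 × 10⁻⁴)(-0.69) = 1.8 × 10⁻³ → stable
  115–199 m: −αΔT+βΔS = −(2.5 × 10⁻⁴)(+8.5)+(7.2 × 10⁻⁴)(+0.61) = -1.7 × 10⁻³ → UNSTABLE
  199–255 m: −αΔT+βΔS = −(2.5 × 10⁻⁴)(-2.7)+(7.2 × 10⁻⁴)(-0.17) = 5.5 × 10⁻⁴ → stable
The 115–199 m interval has Δρ < 0: lighter water underlies denser water.

115–199 m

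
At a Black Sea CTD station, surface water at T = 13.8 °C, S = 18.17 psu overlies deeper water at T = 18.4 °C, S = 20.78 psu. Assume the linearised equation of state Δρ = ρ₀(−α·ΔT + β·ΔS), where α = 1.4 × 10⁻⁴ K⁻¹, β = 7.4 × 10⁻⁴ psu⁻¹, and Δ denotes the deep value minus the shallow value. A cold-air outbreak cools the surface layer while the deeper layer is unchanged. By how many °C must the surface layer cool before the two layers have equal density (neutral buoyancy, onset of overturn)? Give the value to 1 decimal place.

Neutral buoyancy requires Δρ = 0, i.e. −α(T_deep − T_surf′) + β(S_deep − S_surf) = 0.
T_surf′ = T_deep − (β/α)·ΔS = 18.4 − (7.4 × 10⁻⁴/1.4 × 10⁻⁴)·(+2.61) = 4.604 °C.
Cooling required: 13.8 − (4.604) = 9.196 °C.

9.2 °C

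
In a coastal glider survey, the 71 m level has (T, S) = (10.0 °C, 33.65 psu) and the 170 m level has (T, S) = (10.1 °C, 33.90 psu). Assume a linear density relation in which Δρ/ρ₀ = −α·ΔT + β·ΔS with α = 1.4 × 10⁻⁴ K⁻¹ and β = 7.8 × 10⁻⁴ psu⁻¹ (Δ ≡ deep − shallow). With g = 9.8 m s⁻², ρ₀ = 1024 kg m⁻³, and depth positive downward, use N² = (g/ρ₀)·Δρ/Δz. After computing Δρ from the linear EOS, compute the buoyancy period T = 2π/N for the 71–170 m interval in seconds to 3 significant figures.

ΔT = +0.1 K, ΔS = +0.25 psu (deep − shallow).
Δρ/ρ₀ = −αΔT + βΔS = -1.40 × 10⁻⁵ + 1.95 × 10⁻⁴ = 1.81 × 10⁻⁴, so Δρ ≈ 0.1853 kg m⁻³.
N² = (g/ρ₀)·Δρ/Δz = g·(Δρ/ρ₀)/Δz = 9.8 × 1.81 × 10⁻⁴ / 99 = 1.7917 × 10⁻⁵ s⁻².
N = √(1.7917 × 10⁻⁵) = 4.2328 × 10⁻³ rad s⁻¹ → T = 2π/N = 1.4844 × 10³ s ≈ 1.48 × 10³ s.

1.48 × 10³ s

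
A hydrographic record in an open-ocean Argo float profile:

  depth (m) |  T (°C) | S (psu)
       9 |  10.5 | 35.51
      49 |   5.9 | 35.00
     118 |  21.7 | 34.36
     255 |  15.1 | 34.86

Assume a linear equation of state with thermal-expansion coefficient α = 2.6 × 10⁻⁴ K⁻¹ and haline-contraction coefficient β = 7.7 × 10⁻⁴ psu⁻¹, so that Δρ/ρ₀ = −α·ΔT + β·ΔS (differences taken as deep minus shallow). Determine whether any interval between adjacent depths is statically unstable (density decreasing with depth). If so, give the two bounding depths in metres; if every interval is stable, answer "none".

Evaluate Δρ/ρ₀ = −αΔT + βΔS across each adjacent pair:
  9–49 m: −αΔT+βΔS = −(2.6 × 10⁻⁴)(-4.6)+(7.7 × 10⁻⁴)(-0.51) = 8.0 × 10⁻⁴ → stable
  49–118 m: −αΔT+βΔS = −(2.6 × 10⁻⁴)(+15.8)+(7.7 × 10⁻⁴)(-0.64) = -4.6 × 10⁻³ → UNSTABLE
  118–255 m: −αΔT+βΔS = −(2.6 × 10⁻⁴)(-6.6)+(7.7 × 10⁻⁴)(+0.50) = 2.1 × 10⁻³ → stable
The 49–118 m interval has Δρ < 0: lighter water underlies denser water.

49–118 m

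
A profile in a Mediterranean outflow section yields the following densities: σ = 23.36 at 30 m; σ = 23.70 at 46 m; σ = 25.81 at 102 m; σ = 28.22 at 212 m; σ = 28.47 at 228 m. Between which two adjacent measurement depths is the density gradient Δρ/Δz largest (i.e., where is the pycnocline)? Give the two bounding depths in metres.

Compute the density gradient over each adjacent pair:
  30–46 m: Δρ/Δz = 0.34/16 = 0.021 kg m⁻⁴
  46–102 m: Δρ/Δz = 2.11/56 = 0.038 kg m⁻⁴
  102–212 m: Δρ/Δz = 2.41/110 = 0.022 kg m⁻⁴
  212–228 m: Δρ/Δz = 0.25/16 = 0.016 kg m⁻⁴
The largest gradient is in the 46–102 m interval — the pycnocline.

46–102 m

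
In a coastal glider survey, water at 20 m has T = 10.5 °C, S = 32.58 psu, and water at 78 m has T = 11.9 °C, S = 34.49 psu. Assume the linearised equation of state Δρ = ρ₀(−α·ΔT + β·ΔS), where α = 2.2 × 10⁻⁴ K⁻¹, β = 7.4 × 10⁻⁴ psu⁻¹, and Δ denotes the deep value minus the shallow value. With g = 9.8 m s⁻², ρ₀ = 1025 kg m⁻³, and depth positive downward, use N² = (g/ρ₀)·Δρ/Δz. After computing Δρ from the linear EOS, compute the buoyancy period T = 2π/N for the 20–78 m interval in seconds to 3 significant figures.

460 s

ΔT = +1.4 K, ΔS = +1.91 psu (deep − shallow).
Δρ/ρ₀ = −αΔT + βΔS = -3.08 × 10⁻⁴ + 1.4134 × 10⁻³ = 1.1054 × 10⁻³, so Δρ ≈ 1.133 kg m⁻³.
N² = (g/ρ₀)·Δρ/Δz = g·(Δρ/ρ₀)/Δz = 9.8 × 1.1054 × 10⁻³ / 58 = 1.8677 × 10⁻⁴ s⁻².
N = √(1.8677 × 10⁻⁴) = 0.013666 rad s⁻¹ → T = 2π/N = 459.77 s ≈ 460 s.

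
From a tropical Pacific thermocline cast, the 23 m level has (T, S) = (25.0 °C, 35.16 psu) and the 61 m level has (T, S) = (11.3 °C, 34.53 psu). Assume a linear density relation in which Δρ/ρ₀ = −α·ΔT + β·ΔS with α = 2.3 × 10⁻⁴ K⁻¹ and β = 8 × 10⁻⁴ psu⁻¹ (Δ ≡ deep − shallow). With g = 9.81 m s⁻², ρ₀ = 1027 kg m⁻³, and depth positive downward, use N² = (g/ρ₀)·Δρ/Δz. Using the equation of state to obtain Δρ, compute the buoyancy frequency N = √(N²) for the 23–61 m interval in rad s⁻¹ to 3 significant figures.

0.0261 rad s⁻¹

ΔT = -13.7 K, ΔS = -0.63 psu (deep − shallow).
Δρ/ρ₀ = −αΔT + βΔS = 3.151 × 10⁻³ − 5.04 × 10⁻⁴ = 2.647 × 10⁻³, so Δρ ≈ 2.718 kg m⁻³.
N² = (g/ρ₀)·Δρ/Δz = g·(Δρ/ρ₀)/Δz = 9.81 × 2.647 × 10⁻³ / 38 = 6.8334 × 10⁻⁴ s⁻².
N = √(6.8334 × 10⁻⁴) = 0.026141 rad s⁻¹ ≈ 0.0261 rad s⁻¹.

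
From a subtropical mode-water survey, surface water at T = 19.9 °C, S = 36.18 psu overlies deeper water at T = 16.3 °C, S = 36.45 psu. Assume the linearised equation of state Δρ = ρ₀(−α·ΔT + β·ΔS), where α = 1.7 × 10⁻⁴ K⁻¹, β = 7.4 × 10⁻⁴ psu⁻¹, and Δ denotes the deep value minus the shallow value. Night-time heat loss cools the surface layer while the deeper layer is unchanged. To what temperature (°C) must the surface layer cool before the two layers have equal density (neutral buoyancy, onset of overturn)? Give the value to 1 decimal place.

Neutral buoyancy requires Δρ = 0, i.e. −α(T_deep − T_surf′) + β(S_deep − S_surf) = 0.
T_surf′ = T_deep − (β/α)·ΔS = 16.3 − (7.4 × 10⁻⁴/1.7 × 10⁻⁴)·(+0.27) = 15.125 °C.
Cooling required: 19.9 − (15.125) = 4.775 °C.

15.1 °C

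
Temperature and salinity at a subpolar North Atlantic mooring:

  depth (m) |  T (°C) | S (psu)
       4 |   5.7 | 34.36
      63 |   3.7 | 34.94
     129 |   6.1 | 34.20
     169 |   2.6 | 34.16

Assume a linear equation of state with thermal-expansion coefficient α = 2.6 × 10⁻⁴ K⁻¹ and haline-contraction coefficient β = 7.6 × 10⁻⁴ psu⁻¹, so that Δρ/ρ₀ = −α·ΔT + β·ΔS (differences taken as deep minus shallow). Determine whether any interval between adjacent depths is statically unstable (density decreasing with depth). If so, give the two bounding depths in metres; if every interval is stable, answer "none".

63–129 m

Evaluate Δρ/ρ₀ = −αΔT + βΔS across each adjacent pair:
  4–63 m: −αΔT+βΔS = −(2.6 × 10⁻⁴)(-2.0)+(7.6 × 10⁻⁴)(+0.58) = 9.6 × 10⁻⁴ → stable
  63–129 m: −αΔT+βΔS = −(2.6 × 10⁻⁴)(+2.4)+(7.6 × 10⁻⁴)(-0.74) = -1.2 × 10⁻³ → UNSTABLE
  129–169 m: −αΔT+βΔS = −(2.6 × 10⁻⁴)(-3.5)+(7.6 × 10⁻⁴)(-0.04) = 8.8 × 10⁻⁴ → stable
The 63–129 m interval has Δρ < 0: lighter water underlies denser water.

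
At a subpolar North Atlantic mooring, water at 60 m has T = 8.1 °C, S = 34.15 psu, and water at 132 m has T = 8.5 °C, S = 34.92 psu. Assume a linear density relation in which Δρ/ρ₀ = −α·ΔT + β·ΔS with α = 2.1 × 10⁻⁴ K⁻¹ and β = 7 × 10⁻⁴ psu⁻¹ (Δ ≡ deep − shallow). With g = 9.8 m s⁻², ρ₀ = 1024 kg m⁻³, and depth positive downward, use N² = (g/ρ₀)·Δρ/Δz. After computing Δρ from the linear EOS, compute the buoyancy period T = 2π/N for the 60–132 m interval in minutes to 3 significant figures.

13.3 min

ΔT = +0.4 K, ΔS = +0.77 psu (deep − shallow).
Δρ/ρ₀ = −αΔT + βΔS = -8.40 × 10⁻⁵ + 5.39 × 10⁻⁴ = 4.55 × 10⁻⁴, so Δρ ≈ 0.4659 kg m⁻³.
N² = (g/ρ₀)·Δρ/Δz = g·(Δρ/ρ₀)/Δz = 9.8 × 4.55 × 10⁻⁴ / 72 = 6.1931 × 10⁻⁵ s⁻².
N = √(6.1931 × 10⁻⁵) = 7.8696 × 10⁻³ rad s⁻¹ → T = 2π/N = 798.41 s = 13.307 min ≈ 13.3 min.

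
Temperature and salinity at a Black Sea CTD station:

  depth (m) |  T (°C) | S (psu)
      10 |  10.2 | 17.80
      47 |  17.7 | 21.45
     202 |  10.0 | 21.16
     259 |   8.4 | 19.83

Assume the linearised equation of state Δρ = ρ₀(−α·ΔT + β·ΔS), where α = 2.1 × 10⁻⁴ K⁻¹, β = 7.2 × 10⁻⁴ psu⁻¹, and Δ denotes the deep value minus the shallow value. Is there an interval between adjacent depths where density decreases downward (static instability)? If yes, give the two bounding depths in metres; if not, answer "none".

Evaluate Δρ/ρ₀ = −αΔT + βΔS across each adjacent pair:
  10–47 m: −αΔT+βΔS = −(2.1 × 10⁻⁴)(+7.5)+(7.2 × 10⁻⁴)(+3.65) = 1.1 × 10⁻³ → stable
  47–202 m: −αΔT+βΔS = −(2.1 × 10⁻⁴)(-7.7)+(7.2 × 10⁻⁴)(-0.29) = 1.4 × 10⁻³ → stable
  202–259 m: −αΔT+βΔS = −(2.1 × 10⁻⁴)(-1.6)+(7.2 × 10⁻⁴)(-1.33) = -6.2 × 10⁻⁴ → UNSTABLE
The 202–259 m interval has Δρ < 0: lighter water underlies denser water.

202–259 m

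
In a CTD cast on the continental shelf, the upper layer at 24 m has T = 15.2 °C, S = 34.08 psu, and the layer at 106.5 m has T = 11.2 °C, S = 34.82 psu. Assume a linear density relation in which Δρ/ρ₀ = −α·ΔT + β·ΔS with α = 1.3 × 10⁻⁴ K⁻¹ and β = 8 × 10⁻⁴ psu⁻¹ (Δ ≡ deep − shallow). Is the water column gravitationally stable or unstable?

stable

ΔT = 11.2 − 15.2 = -4.0 K and ΔS = 34.82 − 34.08 = +0.74 psu (deep − shallow).
−αΔT = 5.20 × 10⁻⁴; βΔS = 5.92 × 10⁻⁴; sum Δρ/ρ₀ = 1.112 × 10⁻³.
Δρ/ρ₀ > 0, so Δρ > 0: deeper water is denser → statically stable.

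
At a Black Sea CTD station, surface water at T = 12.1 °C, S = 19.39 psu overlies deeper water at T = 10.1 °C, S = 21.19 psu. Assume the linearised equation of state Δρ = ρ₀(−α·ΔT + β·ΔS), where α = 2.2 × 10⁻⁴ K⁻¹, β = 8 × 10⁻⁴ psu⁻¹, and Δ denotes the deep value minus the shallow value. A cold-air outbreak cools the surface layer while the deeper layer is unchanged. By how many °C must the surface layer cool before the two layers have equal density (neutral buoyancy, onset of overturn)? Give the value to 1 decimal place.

Neutral buoyancy requires Δρ = 0, i.e. −α(T_deep − T_surf′) + β(S_deep − S_surf) = 0.
T_surf′ = T_deep − (β/α)·ΔS = 10.1 − (8 × 10⁻⁴/2.2 × 10⁻⁴)·(+1.80) = 3.555 °C.
Cooling required: 12.1 − (3.555) = 8.545 °C.

8.5 °C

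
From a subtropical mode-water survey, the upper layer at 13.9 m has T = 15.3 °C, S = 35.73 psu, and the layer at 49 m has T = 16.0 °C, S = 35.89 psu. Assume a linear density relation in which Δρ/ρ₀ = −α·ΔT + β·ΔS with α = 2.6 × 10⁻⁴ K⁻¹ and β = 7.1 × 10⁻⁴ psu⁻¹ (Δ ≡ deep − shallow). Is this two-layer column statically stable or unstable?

unstable

ΔT = 16.0 − 15.3 = +0.7 K and ΔS = 35.89 − 35.73 = +0.16 psu (deep − shallow).
−αΔT = -1.82 × 10⁻⁴; βΔS = 1.136 × 10⁻⁴; sum Δρ/ρ₀ = -6.84 × 10⁻⁵.
Δρ/ρ₀ < 0, so Δρ < 0: deeper water is lighter → statically unstable; the column would overturn.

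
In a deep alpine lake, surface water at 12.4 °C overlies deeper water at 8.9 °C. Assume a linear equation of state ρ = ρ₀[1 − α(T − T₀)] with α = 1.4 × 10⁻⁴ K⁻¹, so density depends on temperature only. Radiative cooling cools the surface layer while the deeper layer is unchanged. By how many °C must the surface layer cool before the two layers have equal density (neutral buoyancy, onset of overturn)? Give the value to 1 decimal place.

With temperature the only control, equal density requires T_surf′ = T_deep.
T_surf′ = 8.9 °C.
Cooling required: 12.4 − 8.9 = 3.5 °C.

3.5 °C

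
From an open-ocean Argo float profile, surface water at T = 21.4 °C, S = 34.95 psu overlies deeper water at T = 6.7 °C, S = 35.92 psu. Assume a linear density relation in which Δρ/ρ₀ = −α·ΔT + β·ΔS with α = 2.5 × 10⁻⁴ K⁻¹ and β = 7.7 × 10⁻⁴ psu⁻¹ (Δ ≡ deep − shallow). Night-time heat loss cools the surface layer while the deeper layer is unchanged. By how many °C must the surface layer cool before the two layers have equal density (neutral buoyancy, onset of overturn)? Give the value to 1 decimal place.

Neutral buoyancy requires Δρ = 0, i.e. −α(T_deep − T_surf′) + β(S_deep − S_surf) = 0.
T_surf′ = T_deep − (β/α)·ΔS = 6.7 − (7.7 × 10⁻⁴/2.5 × 10⁻⁴)·(+0.97) = 3.712 °C.
Cooling required: 21.4 − (3.712) = 17.688 °C.

17.7 °C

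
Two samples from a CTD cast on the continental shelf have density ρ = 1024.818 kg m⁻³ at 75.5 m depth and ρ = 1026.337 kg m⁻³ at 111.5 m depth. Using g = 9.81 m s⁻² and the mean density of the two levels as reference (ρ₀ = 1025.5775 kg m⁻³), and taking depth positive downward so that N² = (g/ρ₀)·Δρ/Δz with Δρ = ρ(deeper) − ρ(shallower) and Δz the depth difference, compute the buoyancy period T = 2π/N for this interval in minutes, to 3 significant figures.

Δρ = 1026.337 − 1024.818 = 1.519 kg m⁻³ over Δz = 111.5 − 75.5 = 36 m.
N² = (9.81/1025.5775) × (1.519/36) = 4.0360 × 10⁻⁴ s⁻².
N = √(4.0360 × 10⁻⁴) = 0.020090 rad s⁻¹, so T = 2π/N = 312.75 s = 5.2125 min ≈ 5.21 min.
A positive N² confirms static stability across the interval.

5.21 min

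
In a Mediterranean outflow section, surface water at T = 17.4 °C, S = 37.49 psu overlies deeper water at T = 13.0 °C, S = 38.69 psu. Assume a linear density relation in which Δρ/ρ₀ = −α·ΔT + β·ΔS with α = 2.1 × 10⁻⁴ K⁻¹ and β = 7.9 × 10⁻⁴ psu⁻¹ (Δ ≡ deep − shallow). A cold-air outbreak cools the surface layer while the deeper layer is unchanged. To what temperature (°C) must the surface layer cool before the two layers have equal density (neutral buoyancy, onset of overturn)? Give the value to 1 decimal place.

8.5 °C

Neutral buoyancy requires Δρ = 0, i.e. −α(T_deep − T_surf′) + β(S_deep − S_surf) = 0.
T_surf′ = T_deep − (β/α)·ΔS = 13.0 − (7.9 × 10⁻⁴/2.1 × 10⁻⁴)·(+1.20) = 8.486 °C.
Cooling required: 17.4 − (8.486) = 8.914 °C.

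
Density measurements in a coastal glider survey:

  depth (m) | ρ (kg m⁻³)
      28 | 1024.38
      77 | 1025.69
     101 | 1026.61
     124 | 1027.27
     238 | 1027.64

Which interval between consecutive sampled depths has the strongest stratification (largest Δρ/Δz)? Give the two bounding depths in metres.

77–101 m

Compute the density gradient over each adjacent pair:
  28–77 m: Δρ/Δz = 1.31/49 = 0.027 kg m⁻⁴
  77–101 m: Δρ/Δz = 0.92/24 = 0.038 kg m⁻⁴
  101–124 m: Δρ/Δz = 0.66/23 = 0.029 kg m⁻⁴
  124–238 m: Δρ/Δz = 0.37/114 = 3.2 × 10⁻³ kg m⁻⁴
The largest gradient is in the 77–101 m interval — the pycnocline.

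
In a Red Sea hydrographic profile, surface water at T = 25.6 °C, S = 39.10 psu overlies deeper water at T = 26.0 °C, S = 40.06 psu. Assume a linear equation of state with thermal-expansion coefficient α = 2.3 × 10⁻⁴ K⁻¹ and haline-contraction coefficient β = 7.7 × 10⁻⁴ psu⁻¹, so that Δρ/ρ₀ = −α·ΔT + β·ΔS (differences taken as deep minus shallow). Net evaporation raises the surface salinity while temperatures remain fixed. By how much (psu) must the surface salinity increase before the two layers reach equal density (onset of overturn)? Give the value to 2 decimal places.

Neutral buoyancy requires −α(T_deep − T_surf) + β(S_deep − S_surf′) = 0.
S_surf′ = S_deep − (α/β)·ΔT = 40.06 − (2.3 × 10⁻⁴/7.7 × 10⁻⁴)·(+0.4) = 39.9405 psu.
Increase required: 39.9405 − 39.10 = 0.8405 psu.

0.84 psu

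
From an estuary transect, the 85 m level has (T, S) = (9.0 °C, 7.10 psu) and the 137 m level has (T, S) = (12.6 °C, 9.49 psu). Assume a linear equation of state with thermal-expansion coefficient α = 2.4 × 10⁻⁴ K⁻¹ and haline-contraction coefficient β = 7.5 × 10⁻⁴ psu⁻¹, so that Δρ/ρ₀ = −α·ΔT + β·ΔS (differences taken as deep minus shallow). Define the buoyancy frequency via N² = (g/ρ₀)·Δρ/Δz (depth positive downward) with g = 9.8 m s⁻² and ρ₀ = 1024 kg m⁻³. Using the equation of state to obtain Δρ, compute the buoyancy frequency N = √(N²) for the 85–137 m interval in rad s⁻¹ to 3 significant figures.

ΔT = +3.6 K, ΔS = +2.39 psu (deep − shallow).
Δρ/ρ₀ = −αΔT + βΔS = -8.64 × 10⁻⁴ + 1.7925 × 10⁻³ = 9.285 × 10⁻⁴, so Δρ ≈ 0.9508 kg m⁻³.
N² = (g/ρ₀)·Δρ/Δz = g·(Δρ/ρ₀)/Δz = 9.8 × 9.285 × 10⁻⁴ / 52 = 1.7499 × 10⁻⁴ s⁻².
N = √(1.7499 × 10⁻⁴) = 0.013228 rad s⁻¹ ≈ 0.0132 rad s⁻¹.

0.0132 rad s⁻¹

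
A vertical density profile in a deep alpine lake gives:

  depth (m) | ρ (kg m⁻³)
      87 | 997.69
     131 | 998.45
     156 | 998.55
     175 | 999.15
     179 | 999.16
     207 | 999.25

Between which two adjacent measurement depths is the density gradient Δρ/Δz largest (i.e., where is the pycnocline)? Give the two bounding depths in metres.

Compute the density gradient over each adjacent pair:
  87–131 m: Δρ/Δz = 0.76/44 = 0.017 kg m⁻⁴
  131–156 m: Δρ/Δz = 0.10/25 = 4.0 × 10⁻³ kg m⁻⁴
  156–175 m: Δρ/Δz = 0.60/19 = 0.032 kg m⁻⁴
  175–179 m: Δρ/Δz = 0.01/4 = 2.5 × 10⁻³ kg m⁻⁴
  179–207 m: Δρ/Δz = 0.09/28 = 3.2 × 10⁻³ kg m⁻⁴
The largest gradient is in the 156–175 m interval — the pycnocline.

156–175 m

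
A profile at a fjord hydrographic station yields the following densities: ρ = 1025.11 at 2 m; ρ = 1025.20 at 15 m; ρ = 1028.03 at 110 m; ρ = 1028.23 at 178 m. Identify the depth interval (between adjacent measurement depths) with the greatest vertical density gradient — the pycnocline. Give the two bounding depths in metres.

Compute the density gradient over each adjacent pair:
  2–15 m: Δρ/Δz = 0.09/13 = 6.9 × 10⁻³ kg m⁻⁴
  15–110 m: Δρ/Δz = 2.83/95 = 0.030 kg m⁻⁴
  110–178 m: Δρ/Δz = 0.20/68 = 2.9 × 10⁻³ kg m⁻⁴
The largest gradient is in the 15–110 m interval — the pycnocline.

15–110 m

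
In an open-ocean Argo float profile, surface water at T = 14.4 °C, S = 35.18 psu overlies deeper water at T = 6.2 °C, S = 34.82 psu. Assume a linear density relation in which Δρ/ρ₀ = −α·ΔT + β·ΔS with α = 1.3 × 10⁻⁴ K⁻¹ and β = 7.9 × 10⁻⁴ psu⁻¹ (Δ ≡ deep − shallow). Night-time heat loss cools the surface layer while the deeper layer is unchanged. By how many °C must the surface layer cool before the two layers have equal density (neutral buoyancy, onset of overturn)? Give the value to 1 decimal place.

Neutral buoyancy requires Δρ = 0, i.e. −α(T_deep − T_surf′) + β(S_deep − S_surf) = 0.
T_surf′ = T_deep − (β/α)·ΔS = 6.2 − (7.9 × 10⁻⁴/1.3 × 10⁻⁴)·(-0.36) = 8.388 °C.
Cooling required: 14.4 − (8.388) = 6.012 °C.

6.0 °C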